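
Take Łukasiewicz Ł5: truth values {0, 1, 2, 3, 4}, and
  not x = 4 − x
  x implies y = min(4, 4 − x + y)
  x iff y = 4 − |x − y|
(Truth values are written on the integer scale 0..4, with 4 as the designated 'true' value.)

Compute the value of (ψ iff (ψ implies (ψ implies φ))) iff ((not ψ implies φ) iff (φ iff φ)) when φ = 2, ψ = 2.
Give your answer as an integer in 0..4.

2

ψ implies φ = 2 implies 2 = 4
ψ implies (ψ implies φ) = 2 implies 4 = 4
ψ iff (ψ implies (ψ implies φ)) = 2 iff 4 = 2
not ψ = not 2 = 2
not ψ implies φ = 2 implies 2 = 4
φ iff φ = 2 iff 2 = 4
(not ψ implies φ) iff (φ iff φ) = 4 iff 4 = 4
(ψ iff (ψ implies (ψ implies φ))) iff ((not ψ implies φ) iff (φ iff φ)) = 2 iff 4 = 2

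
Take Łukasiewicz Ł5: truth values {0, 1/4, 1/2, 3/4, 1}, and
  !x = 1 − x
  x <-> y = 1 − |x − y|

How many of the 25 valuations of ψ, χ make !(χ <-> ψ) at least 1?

value 1: 2 assignments (counts)
value 3/4: 4 assignments
value 1/2: 6 assignments
value 1/4: 8 assignments
value 0: 5 assignments
So 2 of the 25 assignments meet the threshold.

2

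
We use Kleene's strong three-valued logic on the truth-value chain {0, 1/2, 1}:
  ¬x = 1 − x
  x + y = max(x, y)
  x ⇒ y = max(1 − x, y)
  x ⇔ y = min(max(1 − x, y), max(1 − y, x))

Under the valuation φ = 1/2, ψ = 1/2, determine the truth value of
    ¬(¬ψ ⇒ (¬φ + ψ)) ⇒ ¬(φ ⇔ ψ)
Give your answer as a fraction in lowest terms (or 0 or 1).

¬ψ = ¬1/2 = 1/2
¬φ = ¬1/2 = 1/2
¬φ + ψ = 1/2 + 1/2 = 1/2
¬ψ ⇒ (¬φ + ψ) = 1/2 ⇒ 1/2 = 1/2
¬(¬ψ ⇒ (¬φ + ψ)) = ¬1/2 = 1/2
φ ⇔ ψ = 1/2 ⇔ 1/2 = 1/2
¬(φ ⇔ ψ) = ¬1/2 = 1/2
¬(¬ψ ⇒ (¬φ + ψ)) ⇒ ¬(φ ⇔ ψ) = 1/2 ⇒ 1/2 = 1/2

1/2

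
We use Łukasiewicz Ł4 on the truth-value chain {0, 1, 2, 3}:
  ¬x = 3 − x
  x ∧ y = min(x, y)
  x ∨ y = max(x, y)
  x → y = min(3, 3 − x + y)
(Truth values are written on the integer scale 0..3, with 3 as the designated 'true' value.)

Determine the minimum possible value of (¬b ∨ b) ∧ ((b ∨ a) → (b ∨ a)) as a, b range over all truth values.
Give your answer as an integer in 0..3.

Take a = 0, b = 1:
¬b = ¬1 = 2
¬b ∨ b = 2 ∨ 1 = 2
b ∨ a = 1 ∨ 0 = 1
b ∨ a = 1 ∨ 0 = 1
(b ∨ a) → (b ∨ a) = 1 → 1 = 3
(¬b ∨ b) ∧ ((b ∨ a) → (b ∨ a)) = 2 ∧ 3 = 2
No assignment yields a value below 2, so this is the minimum.

2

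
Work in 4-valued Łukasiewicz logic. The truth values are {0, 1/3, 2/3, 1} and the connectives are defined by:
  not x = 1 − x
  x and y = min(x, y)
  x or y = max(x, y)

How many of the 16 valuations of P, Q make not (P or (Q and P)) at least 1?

4

P = 0, Q = 0 ↦ 1  ≥
P = 0, Q = 1/3 ↦ 1  ≥
P = 0, Q = 2/3 ↦ 1  ≥
P = 0, Q = 1 ↦ 1  ≥
P = 1/3, Q = 0 ↦ 2/3  <
P = 1/3, Q = 1/3 ↦ 2/3  <
P = 1/3, Q = 2/3 ↦ 2/3  <
P = 1/3, Q = 1 ↦ 2/3  <
P = 2/3, Q = 0 ↦ 1/3  <
P = 2/3, Q = 1/3 ↦ 1/3  <
P = 2/3, Q = 2/3 ↦ 1/3  <
P = 2/3, Q = 1 ↦ 1/3  <
P = 1, Q = 0 ↦ 0  <
P = 1, Q = 1/3 ↦ 0  <
P = 1, Q = 2/3 ↦ 0  <
P = 1, Q = 1 ↦ 0  <
So 4 of the 16 assignments meet the threshold.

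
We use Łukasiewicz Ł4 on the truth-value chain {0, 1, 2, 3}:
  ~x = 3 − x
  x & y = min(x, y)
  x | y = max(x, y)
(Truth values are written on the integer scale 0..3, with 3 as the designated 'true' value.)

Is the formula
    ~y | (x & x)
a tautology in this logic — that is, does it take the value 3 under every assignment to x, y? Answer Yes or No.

Counterexample: take x = 0, y = 1.
~y = ~1 = 2
x & x = 0 & 0 = 0
~y | (x & x) = 2 | 0 = 2
This gives 2 ≠ 3.

No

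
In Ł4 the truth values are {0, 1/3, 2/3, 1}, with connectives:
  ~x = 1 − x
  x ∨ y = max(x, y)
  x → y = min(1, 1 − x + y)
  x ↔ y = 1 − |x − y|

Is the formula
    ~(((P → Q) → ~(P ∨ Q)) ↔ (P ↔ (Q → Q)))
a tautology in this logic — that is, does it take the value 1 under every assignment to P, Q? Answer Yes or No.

No

Counterexample: take P = 0, Q = 1/3.
P → Q = 0 → 1/3 = 1
P ∨ Q = 0 ∨ 1/3 = 1/3
~(P ∨ Q) = ~1/3 = 2/3
(P → Q) → ~(P ∨ Q) = 1 → 2/3 = 2/3
Q → Q = 1/3 → 1/3 = 1
P ↔ (Q → Q) = 0 ↔ 1 = 0
((P → Q) → ~(P ∨ Q)) ↔ (P ↔ (Q → Q)) = 2/3 ↔ 0 = 1/3
~(((P → Q) → ~(P ∨ Q)) ↔ (P ↔ (Q → Q))) = ~1/3 = 2/3
This gives 2/3 ≠ 1.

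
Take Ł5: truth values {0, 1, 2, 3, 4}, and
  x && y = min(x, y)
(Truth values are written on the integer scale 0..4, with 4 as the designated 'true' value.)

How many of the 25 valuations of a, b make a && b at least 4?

1

value 4: 1 assignment (counts)
value 3: 3 assignments
value 2: 5 assignments
value 1: 7 assignments
value 0: 9 assignments
So 1 of the 25 assignments meets the threshold.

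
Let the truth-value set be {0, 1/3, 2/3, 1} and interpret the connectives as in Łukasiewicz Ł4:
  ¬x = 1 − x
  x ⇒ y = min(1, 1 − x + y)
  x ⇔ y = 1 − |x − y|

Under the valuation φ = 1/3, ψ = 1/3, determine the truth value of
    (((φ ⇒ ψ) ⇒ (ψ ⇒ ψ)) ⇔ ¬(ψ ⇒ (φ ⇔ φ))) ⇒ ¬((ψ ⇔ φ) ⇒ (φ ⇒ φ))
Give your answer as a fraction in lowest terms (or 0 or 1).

φ ⇒ ψ = 1/3 ⇒ 1/3 = 1
ψ ⇒ ψ = 1/3 ⇒ 1/3 = 1
(φ ⇒ ψ) ⇒ (ψ ⇒ ψ) = 1 ⇒ 1 = 1
φ ⇔ φ = 1/3 ⇔ 1/3 = 1
ψ ⇒ (φ ⇔ φ) = 1/3 ⇒ 1 = 1
¬(ψ ⇒ (φ ⇔ φ)) = ¬1 = 0
((φ ⇒ ψ) ⇒ (ψ ⇒ ψ)) ⇔ ¬(ψ ⇒ (φ ⇔ φ)) = 1 ⇔ 0 = 0
ψ ⇔ φ = 1/3 ⇔ 1/3 = 1
φ ⇒ φ = 1/3 ⇒ 1/3 = 1
(ψ ⇔ φ) ⇒ (φ ⇒ φ) = 1 ⇒ 1 = 1
¬((ψ ⇔ φ) ⇒ (φ ⇒ φ)) = ¬1 = 0
(((φ ⇒ ψ) ⇒ (ψ ⇒ ψ)) ⇔ ¬(ψ ⇒ (φ ⇔ φ))) ⇒ ¬((ψ ⇔ φ) ⇒ (φ ⇒ φ)) = 0 ⇒ 0 = 1

1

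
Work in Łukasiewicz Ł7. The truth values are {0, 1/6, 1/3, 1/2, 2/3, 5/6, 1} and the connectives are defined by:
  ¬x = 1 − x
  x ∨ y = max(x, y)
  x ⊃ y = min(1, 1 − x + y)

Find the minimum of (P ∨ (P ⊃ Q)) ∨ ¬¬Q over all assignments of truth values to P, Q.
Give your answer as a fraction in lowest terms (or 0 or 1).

Take P = 1/2, Q = 0:
P ⊃ Q = 1/2 ⊃ 0 = 1/2
P ∨ (P ⊃ Q) = 1/2 ∨ 1/2 = 1/2
¬Q = ¬0 = 1
¬¬Q = ¬1 = 0
(P ∨ (P ⊃ Q)) ∨ ¬¬Q = 1/2 ∨ 0 = 1/2
No assignment yields a value below 1/2, so this is the minimum.

1/2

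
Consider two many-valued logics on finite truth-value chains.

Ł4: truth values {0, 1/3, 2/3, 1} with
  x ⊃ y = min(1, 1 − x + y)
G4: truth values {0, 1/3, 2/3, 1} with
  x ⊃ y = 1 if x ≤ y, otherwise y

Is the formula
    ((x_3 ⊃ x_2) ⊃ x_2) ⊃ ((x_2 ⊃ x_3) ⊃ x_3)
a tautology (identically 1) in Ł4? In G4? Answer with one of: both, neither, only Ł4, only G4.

only Ł4

In Ł4: every assignment gives 1 — tautology.
In G4: at x_2 = 0, x_3 = 1/3 the value is 1/3 — not a tautology.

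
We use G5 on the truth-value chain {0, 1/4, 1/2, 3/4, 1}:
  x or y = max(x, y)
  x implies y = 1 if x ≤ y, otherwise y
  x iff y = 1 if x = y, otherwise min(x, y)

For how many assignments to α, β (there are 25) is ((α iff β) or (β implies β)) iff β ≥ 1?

value 1: 5 assignments (counts)
value 3/4: 5 assignments
value 1/2: 5 assignments
value 1/4: 5 assignments
value 0: 5 assignments
So 5 of the 25 assignments meet the threshold.

5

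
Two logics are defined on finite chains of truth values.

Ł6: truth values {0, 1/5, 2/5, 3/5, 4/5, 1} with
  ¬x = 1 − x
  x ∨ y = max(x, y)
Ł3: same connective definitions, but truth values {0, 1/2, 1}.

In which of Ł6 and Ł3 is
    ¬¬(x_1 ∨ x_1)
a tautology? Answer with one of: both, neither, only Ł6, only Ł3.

neither

In Ł6: at x_1 = 0 the value is 0 — not a tautology.
In Ł3: at x_1 = 0 the value is 0 — not a tautology.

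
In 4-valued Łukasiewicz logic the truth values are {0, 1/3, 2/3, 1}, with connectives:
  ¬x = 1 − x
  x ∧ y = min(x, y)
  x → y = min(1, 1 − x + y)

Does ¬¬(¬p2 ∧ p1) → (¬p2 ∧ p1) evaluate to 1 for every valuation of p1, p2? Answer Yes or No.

Yes

p1 = 0, p2 = 0 ↦ 1
p1 = 0, p2 = 1/3 ↦ 1
p1 = 0, p2 = 2/3 ↦ 1
p1 = 0, p2 = 1 ↦ 1
p1 = 1/3, p2 = 0 ↦ 1
p1 = 1/3, p2 = 1/3 ↦ 1
p1 = 1/3, p2 = 2/3 ↦ 1
p1 = 1/3, p2 = 1 ↦ 1
p1 = 2/3, p2 = 0 ↦ 1
p1 = 2/3, p2 = 1/3 ↦ 1
p1 = 2/3, p2 = 2/3 ↦ 1
p1 = 2/3, p2 = 1 ↦ 1
p1 = 1, p2 = 0 ↦ 1
p1 = 1, p2 = 1/3 ↦ 1
p1 = 1, p2 = 2/3 ↦ 1
p1 = 1, p2 = 1 ↦ 1
Every assignment gives a value ≥ 1.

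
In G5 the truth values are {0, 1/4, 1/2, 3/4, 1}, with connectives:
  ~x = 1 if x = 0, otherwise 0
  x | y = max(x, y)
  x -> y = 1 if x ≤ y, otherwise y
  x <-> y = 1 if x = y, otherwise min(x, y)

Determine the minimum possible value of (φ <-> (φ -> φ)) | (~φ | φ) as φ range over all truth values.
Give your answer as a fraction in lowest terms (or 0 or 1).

Take φ = 1/4:
φ -> φ = 1/4 -> 1/4 = 1
φ <-> (φ -> φ) = 1/4 <-> 1 = 1/4
~φ = ~1/4 = 0
~φ | φ = 0 | 1/4 = 1/4
(φ <-> (φ -> φ)) | (~φ | φ) = 1/4 | 1/4 = 1/4
No assignment yields a value below 1/4, so this is the minimum.

1/4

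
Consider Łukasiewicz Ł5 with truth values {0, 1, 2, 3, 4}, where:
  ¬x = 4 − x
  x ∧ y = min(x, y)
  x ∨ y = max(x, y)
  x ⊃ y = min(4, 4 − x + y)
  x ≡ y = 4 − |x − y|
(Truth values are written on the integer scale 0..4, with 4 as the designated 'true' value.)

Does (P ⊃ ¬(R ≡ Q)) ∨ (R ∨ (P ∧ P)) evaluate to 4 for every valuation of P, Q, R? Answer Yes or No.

Counterexample: take P = 1, Q = 0, R = 0.
R ≡ Q = 0 ≡ 0 = 4
¬(R ≡ Q) = ¬4 = 0
P ⊃ ¬(R ≡ Q) = 1 ⊃ 0 = 3
P ∧ P = 1 ∧ 1 = 1
R ∨ (P ∧ P) = 0 ∨ 1 = 1
(P ⊃ ¬(R ≡ Q)) ∨ (R ∨ (P ∧ P)) = 3 ∨ 1 = 3
This gives 3 ≠ 4.

No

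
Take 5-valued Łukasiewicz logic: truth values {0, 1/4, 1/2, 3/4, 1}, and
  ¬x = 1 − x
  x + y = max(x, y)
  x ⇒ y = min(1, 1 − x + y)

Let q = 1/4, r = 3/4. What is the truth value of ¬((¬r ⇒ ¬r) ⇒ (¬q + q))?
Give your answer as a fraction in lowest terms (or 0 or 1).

1/4

¬r = ¬3/4 = 1/4
¬r = ¬3/4 = 1/4
¬r ⇒ ¬r = 1/4 ⇒ 1/4 = 1
¬q = ¬1/4 = 3/4
¬q + q = 3/4 + 1/4 = 3/4
(¬r ⇒ ¬r) ⇒ (¬q + q) = 1 ⇒ 3/4 = 3/4
¬((¬r ⇒ ¬r) ⇒ (¬q + q)) = ¬3/4 = 1/4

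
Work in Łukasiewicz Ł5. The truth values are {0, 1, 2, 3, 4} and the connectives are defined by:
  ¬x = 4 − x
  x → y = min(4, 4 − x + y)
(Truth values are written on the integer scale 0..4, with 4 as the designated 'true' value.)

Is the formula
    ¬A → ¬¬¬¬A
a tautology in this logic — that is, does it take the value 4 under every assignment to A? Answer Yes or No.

No

Counterexample: take A = 0.
¬A = ¬0 = 4
¬A = ¬0 = 4
¬¬A = ¬4 = 0
¬¬¬A = ¬0 = 4
¬¬¬¬A = ¬4 = 0
¬A → ¬¬¬¬A = 4 → 0 = 0
This gives 0 ≠ 4.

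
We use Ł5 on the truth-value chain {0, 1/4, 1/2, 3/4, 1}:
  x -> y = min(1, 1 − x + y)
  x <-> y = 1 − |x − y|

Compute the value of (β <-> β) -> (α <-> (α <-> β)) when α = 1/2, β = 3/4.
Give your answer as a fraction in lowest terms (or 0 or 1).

β <-> β = 3/4 <-> 3/4 = 1
α <-> β = 1/2 <-> 3/4 = 3/4
α <-> (α <-> β) = 1/2 <-> 3/4 = 3/4
(β <-> β) -> (α <-> (α <-> β)) = 1 -> 3/4 = 3/4

3/4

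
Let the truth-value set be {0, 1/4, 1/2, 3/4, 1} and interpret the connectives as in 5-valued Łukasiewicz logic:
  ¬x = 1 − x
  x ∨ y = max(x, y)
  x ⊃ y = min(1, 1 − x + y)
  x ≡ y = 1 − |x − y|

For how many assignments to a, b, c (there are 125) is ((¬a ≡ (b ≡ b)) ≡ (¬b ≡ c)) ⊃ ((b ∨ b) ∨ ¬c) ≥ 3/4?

value 1: 89 assignments (counts)
value 3/4: 20 assignments (counts)
value 1/2: 11 assignments
value 1/4: 4 assignments
value 0: 1 assignment
So 109 of the 125 assignments meet the threshold.

109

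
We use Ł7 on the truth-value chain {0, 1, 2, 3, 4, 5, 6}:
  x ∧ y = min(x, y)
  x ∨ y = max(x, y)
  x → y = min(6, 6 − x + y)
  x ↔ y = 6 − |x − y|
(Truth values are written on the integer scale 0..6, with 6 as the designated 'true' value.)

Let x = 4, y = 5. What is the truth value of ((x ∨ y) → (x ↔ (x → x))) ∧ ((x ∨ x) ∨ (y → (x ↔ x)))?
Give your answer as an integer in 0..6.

x ∨ y = 4 ∨ 5 = 5
x → x = 4 → 4 = 6
x ↔ (x → x) = 4 ↔ 6 = 4
(x ∨ y) → (x ↔ (x → x)) = 5 → 4 = 5
x ∨ x = 4 ∨ 4 = 4
x ↔ x = 4 ↔ 4 = 6
y → (x ↔ x) = 5 → 6 = 6
(x ∨ x) ∨ (y → (x ↔ x)) = 4 ∨ 6 = 6
((x ∨ y) → (x ↔ (x → x))) ∧ ((x ∨ x) ∨ (y → (x ↔ x))) = 5 ∧ 6 = 5

5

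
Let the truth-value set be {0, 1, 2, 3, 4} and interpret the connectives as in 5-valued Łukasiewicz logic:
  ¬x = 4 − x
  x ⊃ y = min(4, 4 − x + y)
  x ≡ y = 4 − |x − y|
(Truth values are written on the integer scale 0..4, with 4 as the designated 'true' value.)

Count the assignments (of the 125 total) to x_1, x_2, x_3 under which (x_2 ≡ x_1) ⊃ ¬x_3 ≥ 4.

value 4: 65 assignments (counts)
value 3: 23 assignments
value 2: 19 assignments
value 1: 13 assignments
value 0: 5 assignments
So 65 of the 125 assignments meet the threshold.

65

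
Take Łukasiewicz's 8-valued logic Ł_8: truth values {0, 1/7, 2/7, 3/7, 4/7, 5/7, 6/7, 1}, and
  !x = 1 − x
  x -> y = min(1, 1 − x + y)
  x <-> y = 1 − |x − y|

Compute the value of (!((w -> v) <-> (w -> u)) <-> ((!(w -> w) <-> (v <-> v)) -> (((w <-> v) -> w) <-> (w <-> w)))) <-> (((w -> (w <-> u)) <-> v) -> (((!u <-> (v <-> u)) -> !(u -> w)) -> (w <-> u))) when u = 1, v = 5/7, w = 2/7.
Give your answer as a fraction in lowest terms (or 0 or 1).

3/7

w -> v = 2/7 -> 5/7 = 1
w -> u = 2/7 -> 1 = 1
(w -> v) <-> (w -> u) = 1 <-> 1 = 1
!((w -> v) <-> (w -> u)) = !1 = 0
w -> w = 2/7 -> 2/7 = 1
!(w -> w) = !1 = 0
v <-> v = 5/7 <-> 5/7 = 1
!(w -> w) <-> (v <-> v) = 0 <-> 1 = 0
w <-> v = 2/7 <-> 5/7 = 4/7
(w <-> v) -> w = 4/7 -> 2/7 = 5/7
w <-> w = 2/7 <-> 2/7 = 1
((w <-> v) -> w) <-> (w <-> w) = 5/7 <-> 1 = 5/7
(!(w -> w) <-> (v <-> v)) -> (((w <-> v) -> w) <-> (w <-> w)) = 0 -> 5/7 = 1
!((w -> v) <-> (w -> u)) <-> ((!(w -> w) <-> (v <-> v)) -> (((w <-> v) -> w) <-> (w <-> w))) = 0 <-> 1 = 0
w <-> u = 2/7 <-> 1 = 2/7
w -> (w <-> u) = 2/7 -> 2/7 = 1
(w -> (w <-> u)) <-> v = 1 <-> 5/7 = 5/7
!u = !1 = 0
v <-> u = 5/7 <-> 1 = 5/7
!u <-> (v <-> u) = 0 <-> 5/7 = 2/7
u -> w = 1 -> 2/7 = 2/7
!(u -> w) = !2/7 = 5/7
(!u <-> (v <-> u)) -> !(u -> w) = 2/7 -> 5/7 = 1
w <-> u = 2/7 <-> 1 = 2/7
((!u <-> (v <-> u)) -> !(u -> w)) -> (w <-> u) = 1 -> 2/7 = 2/7
((w -> (w <-> u)) <-> v) -> (((!u <-> (v <-> u)) -> !(u -> w)) -> (w <-> u)) = 5/7 -> 2/7 = 4/7
(!((w -> v) <-> (w -> u)) <-> ((!(w -> w) <-> (v <-> v)) -> (((w <-> v) -> w) <-> (w <-> w)))) <-> (((w -> (w <-> u)) <-> v) -> (((!u <-> (v <-> u)) -> !(u -> w)) -> (w <-> u))) = 0 <-> 4/7 = 3/7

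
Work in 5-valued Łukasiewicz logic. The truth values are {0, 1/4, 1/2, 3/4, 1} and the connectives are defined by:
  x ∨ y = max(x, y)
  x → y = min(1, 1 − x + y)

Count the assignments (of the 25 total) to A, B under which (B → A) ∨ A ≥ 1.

15

value 1: 15 assignments (counts)
value 3/4: 4 assignments
value 1/2: 3 assignments
value 1/4: 2 assignments
value 0: 1 assignment
So 15 of the 25 assignments meet the threshold.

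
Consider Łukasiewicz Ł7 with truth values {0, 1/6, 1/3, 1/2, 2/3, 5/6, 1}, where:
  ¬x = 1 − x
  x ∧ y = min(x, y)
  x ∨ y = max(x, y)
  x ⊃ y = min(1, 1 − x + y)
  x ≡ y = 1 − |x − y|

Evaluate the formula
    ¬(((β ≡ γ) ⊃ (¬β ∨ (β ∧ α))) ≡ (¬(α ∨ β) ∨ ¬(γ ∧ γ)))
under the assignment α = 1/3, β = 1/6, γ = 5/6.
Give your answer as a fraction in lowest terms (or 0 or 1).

β ≡ γ = 1/6 ≡ 5/6 = 1/3
¬β = ¬1/6 = 5/6
β ∧ α = 1/6 ∧ 1/3 = 1/6
¬β ∨ (β ∧ α) = 5/6 ∨ 1/6 = 5/6
(β ≡ γ) ⊃ (¬β ∨ (β ∧ α)) = 1/3 ⊃ 5/6 = 1
α ∨ β = 1/3 ∨ 1/6 = 1/3
¬(α ∨ β) = ¬1/3 = 2/3
γ ∧ γ = 5/6 ∧ 5/6 = 5/6
¬(γ ∧ γ) = ¬5/6 = 1/6
¬(α ∨ β) ∨ ¬(γ ∧ γ) = 2/3 ∨ 1/6 = 2/3
((β ≡ γ) ⊃ (¬β ∨ (β ∧ α))) ≡ (¬(α ∨ β) ∨ ¬(γ ∧ γ)) = 1 ≡ 2/3 = 2/3
¬(((β ≡ γ) ⊃ (¬β ∨ (β ∧ α))) ≡ (¬(α ∨ β) ∨ ¬(γ ∧ γ))) = ¬2/3 = 1/3

1/3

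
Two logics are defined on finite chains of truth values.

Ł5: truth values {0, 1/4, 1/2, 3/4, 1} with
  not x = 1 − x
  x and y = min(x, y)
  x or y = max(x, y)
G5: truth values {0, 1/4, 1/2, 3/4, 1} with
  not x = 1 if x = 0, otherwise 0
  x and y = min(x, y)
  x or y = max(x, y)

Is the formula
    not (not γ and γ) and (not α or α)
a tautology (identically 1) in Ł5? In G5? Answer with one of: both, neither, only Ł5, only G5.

In Ł5: at α = 0, γ = 1/4 the value is 3/4 — not a tautology.
In G5: at α = 1/4, γ = 0 the value is 1/4 — not a tautology.

neither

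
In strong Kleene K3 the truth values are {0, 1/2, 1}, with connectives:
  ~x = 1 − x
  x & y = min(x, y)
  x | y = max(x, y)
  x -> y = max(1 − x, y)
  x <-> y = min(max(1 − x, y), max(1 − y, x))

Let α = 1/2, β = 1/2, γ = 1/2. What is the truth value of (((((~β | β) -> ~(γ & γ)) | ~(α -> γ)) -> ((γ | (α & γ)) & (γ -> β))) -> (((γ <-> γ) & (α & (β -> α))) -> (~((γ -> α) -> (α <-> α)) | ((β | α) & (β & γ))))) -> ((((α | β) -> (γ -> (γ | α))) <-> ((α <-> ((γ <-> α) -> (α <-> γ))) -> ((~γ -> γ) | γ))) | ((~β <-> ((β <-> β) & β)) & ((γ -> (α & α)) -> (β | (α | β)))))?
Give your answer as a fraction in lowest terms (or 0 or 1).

~β = ~1/2 = 1/2
~β | β = 1/2 | 1/2 = 1/2
γ & γ = 1/2 & 1/2 = 1/2
~(γ & γ) = ~1/2 = 1/2
(~β | β) -> ~(γ & γ) = 1/2 -> 1/2 = 1/2
α -> γ = 1/2 -> 1/2 = 1/2
~(α -> γ) = ~1/2 = 1/2
((~β | β) -> ~(γ & γ)) | ~(α -> γ) = 1/2 | 1/2 = 1/2
α & γ = 1/2 & 1/2 = 1/2
γ | (α & γ) = 1/2 | 1/2 = 1/2
γ -> β = 1/2 -> 1/2 = 1/2
(γ | (α & γ)) & (γ -> β) = 1/2 & 1/2 = 1/2
(((~β | β) -> ~(γ & γ)) | ~(α -> γ)) -> ((γ | (α & γ)) & (γ -> β)) = 1/2 -> 1/2 = 1/2
γ <-> γ = 1/2 <-> 1/2 = 1/2
β -> α = 1/2 -> 1/2 = 1/2
α & (β -> α) = 1/2 & 1/2 = 1/2
(γ <-> γ) & (α & (β -> α)) = 1/2 & 1/2 = 1/2
γ -> α = 1/2 -> 1/2 = 1/2
α <-> α = 1/2 <-> 1/2 = 1/2
(γ -> α) -> (α <-> α) = 1/2 -> 1/2 = 1/2
~((γ -> α) -> (α <-> α)) = ~1/2 = 1/2
β | α = 1/2 | 1/2 = 1/2
β & γ = 1/2 & 1/2 = 1/2
(β | α) & (β & γ) = 1/2 & 1/2 = 1/2
~((γ -> α) -> (α <-> α)) | ((β | α) & (β & γ)) = 1/2 | 1/2 = 1/2
((γ <-> γ) & (α & (β -> α))) -> (~((γ -> α) -> (α <-> α)) | ((β | α) & (β & γ))) = 1/2 -> 1/2 = 1/2
((((~β | β) -> ~(γ & γ)) | ~(α -> γ)) -> ((γ | (α & γ)) & (γ -> β))) -> (((γ <-> γ) & (α & (β -> α))) -> (~((γ -> α) -> (α <-> α)) | ((β | α) & (β & γ)))) = 1/2 -> 1/2 = 1/2
α | β = 1/2 | 1/2 = 1/2
γ | α = 1/2 | 1/2 = 1/2
γ -> (γ | α) = 1/2 -> 1/2 = 1/2
(α | β) -> (γ -> (γ | α)) = 1/2 -> 1/2 = 1/2
γ <-> α = 1/2 <-> 1/2 = 1/2
α <-> γ = 1/2 <-> 1/2 = 1/2
(γ <-> α) -> (α <-> γ) = 1/2 -> 1/2 = 1/2
α <-> ((γ <-> α) -> (α <-> γ)) = 1/2 <-> 1/2 = 1/2
~γ = ~1/2 = 1/2
~γ -> γ = 1/2 -> 1/2 = 1/2
(~γ -> γ) | γ = 1/2 | 1/2 = 1/2
(α <-> ((γ <-> α) -> (α <-> γ))) -> ((~γ -> γ) | γ) = 1/2 -> 1/2 = 1/2
((α | β) -> (γ -> (γ | α))) <-> ((α <-> ((γ <-> α) -> (α <-> γ))) -> ((~γ -> γ) | γ)) = 1/2 <-> 1/2 = 1/2
~β = ~1/2 = 1/2
β <-> β = 1/2 <-> 1/2 = 1/2
(β <-> β) & β = 1/2 & 1/2 = 1/2
~β <-> ((β <-> β) & β) = 1/2 <-> 1/2 = 1/2
α & α = 1/2 & 1/2 = 1/2
γ -> (α & α) = 1/2 -> 1/2 = 1/2
α | β = 1/2 | 1/2 = 1/2
β | (α | β) = 1/2 | 1/2 = 1/2
(γ -> (α & α)) -> (β | (α | β)) = 1/2 -> 1/2 = 1/2
(~β <-> ((β <-> β) & β)) & ((γ -> (α & α)) -> (β | (α | β))) = 1/2 & 1/2 = 1/2
(((α | β) -> (γ -> (γ | α))) <-> ((α <-> ((γ <-> α) -> (α <-> γ))) -> ((~γ -> γ) | γ))) | ((~β <-> ((β <-> β) & β)) & ((γ -> (α & α)) -> (β | (α | β)))) = 1/2 | 1/2 = 1/2
(((((~β | β) -> ~(γ & γ)) | ~(α -> γ)) -> ((γ | (α & γ)) & (γ -> β))) -> (((γ <-> γ) & (α & (β -> α))) -> (~((γ -> α) -> (α <-> α)) | ((β | α) & (β & γ))))) -> ((((α | β) -> (γ -> (γ | α))) <-> ((α <-> ((γ <-> α) -> (α <-> γ))) -> ((~γ -> γ) | γ))) | ((~β <-> ((β <-> β) & β)) & ((γ -> (α & α)) -> (β | (α | β))))) = 1/2 -> 1/2 = 1/2

1/2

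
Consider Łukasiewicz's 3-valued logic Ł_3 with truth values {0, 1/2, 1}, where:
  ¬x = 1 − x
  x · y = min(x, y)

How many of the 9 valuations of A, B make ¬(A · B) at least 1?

5

A = 0, B = 0 ↦ 1  ≥
A = 0, B = 1/2 ↦ 1  ≥
A = 0, B = 1 ↦ 1  ≥
A = 1/2, B = 0 ↦ 1  ≥
A = 1/2, B = 1/2 ↦ 1/2  <
A = 1/2, B = 1 ↦ 1/2  <
A = 1, B = 0 ↦ 1  ≥
A = 1, B = 1/2 ↦ 1/2  <
A = 1, B = 1 ↦ 0  <
So 5 of the 9 assignments meet the threshold.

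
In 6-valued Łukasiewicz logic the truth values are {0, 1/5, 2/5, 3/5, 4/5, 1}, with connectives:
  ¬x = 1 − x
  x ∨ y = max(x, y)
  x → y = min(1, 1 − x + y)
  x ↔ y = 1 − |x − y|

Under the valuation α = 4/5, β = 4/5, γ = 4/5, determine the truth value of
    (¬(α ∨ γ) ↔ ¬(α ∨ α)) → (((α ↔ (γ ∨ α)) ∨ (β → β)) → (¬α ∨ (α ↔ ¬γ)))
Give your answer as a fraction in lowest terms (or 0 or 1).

α ∨ γ = 4/5 ∨ 4/5 = 4/5
¬(α ∨ γ) = ¬4/5 = 1/5
α ∨ α = 4/5 ∨ 4/5 = 4/5
¬(α ∨ α) = ¬4/5 = 1/5
¬(α ∨ γ) ↔ ¬(α ∨ α) = 1/5 ↔ 1/5 = 1
γ ∨ α = 4/5 ∨ 4/5 = 4/5
α ↔ (γ ∨ α) = 4/5 ↔ 4/5 = 1
β → β = 4/5 → 4/5 = 1
(α ↔ (γ ∨ α)) ∨ (β → β) = 1 ∨ 1 = 1
¬α = ¬4/5 = 1/5
¬γ = ¬4/5 = 1/5
α ↔ ¬γ = 4/5 ↔ 1/5 = 2/5
¬α ∨ (α ↔ ¬γ) = 1/5 ∨ 2/5 = 2/5
((α ↔ (γ ∨ α)) ∨ (β → β)) → (¬α ∨ (α ↔ ¬γ)) = 1 → 2/5 = 2/5
(¬(α ∨ γ) ↔ ¬(α ∨ α)) → (((α ↔ (γ ∨ α)) ∨ (β → β)) → (¬α ∨ (α ↔ ¬γ))) = 1 → 2/5 = 2/5

2/5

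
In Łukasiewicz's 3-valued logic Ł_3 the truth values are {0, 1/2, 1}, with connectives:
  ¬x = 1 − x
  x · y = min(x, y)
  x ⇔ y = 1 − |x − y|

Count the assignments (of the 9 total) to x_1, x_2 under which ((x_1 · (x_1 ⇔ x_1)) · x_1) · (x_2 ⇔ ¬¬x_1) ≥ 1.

x_1 = 0, x_2 = 0 ↦ 0  <
x_1 = 0, x_2 = 1/2 ↦ 0  <
x_1 = 0, x_2 = 1 ↦ 0  <
x_1 = 1/2, x_2 = 0 ↦ 1/2  <
x_1 = 1/2, x_2 = 1/2 ↦ 1/2  <
x_1 = 1/2, x_2 = 1 ↦ 1/2  <
x_1 = 1, x_2 = 0 ↦ 0  <
x_1 = 1, x_2 = 1/2 ↦ 1/2  <
x_1 = 1, x_2 = 1 ↦ 1  ≥
So 1 of the 9 assignments meets the threshold.

1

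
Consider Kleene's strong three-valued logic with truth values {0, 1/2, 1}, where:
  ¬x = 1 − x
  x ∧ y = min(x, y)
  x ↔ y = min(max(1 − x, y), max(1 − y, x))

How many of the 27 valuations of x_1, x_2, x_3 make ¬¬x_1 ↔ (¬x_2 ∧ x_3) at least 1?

6

value 1: 6 assignments (counts)
value 1/2: 15 assignments
value 0: 6 assignments
So 6 of the 27 assignments meet the threshold.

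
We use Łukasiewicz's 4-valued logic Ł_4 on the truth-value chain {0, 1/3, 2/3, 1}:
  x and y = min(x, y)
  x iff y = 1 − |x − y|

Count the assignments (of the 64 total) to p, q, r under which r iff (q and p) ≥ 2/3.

40

value 1: 16 assignments (counts)
value 2/3: 24 assignments (counts)
value 1/3: 16 assignments
value 0: 8 assignments
So 40 of the 64 assignments meet the threshold.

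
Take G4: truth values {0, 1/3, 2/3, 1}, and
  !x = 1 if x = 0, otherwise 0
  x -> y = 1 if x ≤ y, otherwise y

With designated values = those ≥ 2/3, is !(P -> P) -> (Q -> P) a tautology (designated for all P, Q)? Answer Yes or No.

Yes

P = 0, Q = 0 ↦ 1
P = 0, Q = 1/3 ↦ 1
P = 0, Q = 2/3 ↦ 1
P = 0, Q = 1 ↦ 1
P = 1/3, Q = 0 ↦ 1
P = 1/3, Q = 1/3 ↦ 1
P = 1/3, Q = 2/3 ↦ 1
P = 1/3, Q = 1 ↦ 1
P = 2/3, Q = 0 ↦ 1
P = 2/3, Q = 1/3 ↦ 1
P = 2/3, Q = 2/3 ↦ 1
P = 2/3, Q = 1 ↦ 1
P = 1, Q = 0 ↦ 1
P = 1, Q = 1/3 ↦ 1
P = 1, Q = 2/3 ↦ 1
P = 1, Q = 1 ↦ 1
Every assignment gives a value ≥ 2/3.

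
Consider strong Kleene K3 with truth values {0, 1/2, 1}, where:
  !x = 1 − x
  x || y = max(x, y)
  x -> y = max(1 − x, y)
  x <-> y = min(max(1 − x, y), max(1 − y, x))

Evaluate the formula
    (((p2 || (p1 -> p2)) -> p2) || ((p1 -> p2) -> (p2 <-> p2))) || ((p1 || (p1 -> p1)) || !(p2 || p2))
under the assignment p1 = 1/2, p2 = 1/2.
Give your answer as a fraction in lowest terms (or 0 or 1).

p1 -> p2 = 1/2 -> 1/2 = 1/2
p2 || (p1 -> p2) = 1/2 || 1/2 = 1/2
(p2 || (p1 -> p2)) -> p2 = 1/2 -> 1/2 = 1/2
p1 -> p2 = 1/2 -> 1/2 = 1/2
p2 <-> p2 = 1/2 <-> 1/2 = 1/2
(p1 -> p2) -> (p2 <-> p2) = 1/2 -> 1/2 = 1/2
((p2 || (p1 -> p2)) -> p2) || ((p1 -> p2) -> (p2 <-> p2)) = 1/2 || 1/2 = 1/2
p1 -> p1 = 1/2 -> 1/2 = 1/2
p1 || (p1 -> p1) = 1/2 || 1/2 = 1/2
p2 || p2 = 1/2 || 1/2 = 1/2
!(p2 || p2) = !1/2 = 1/2
(p1 || (p1 -> p1)) || !(p2 || p2) = 1/2 || 1/2 = 1/2
(((p2 || (p1 -> p2)) -> p2) || ((p1 -> p2) -> (p2 <-> p2))) || ((p1 || (p1 -> p1)) || !(p2 || p2)) = 1/2 || 1/2 = 1/2

1/2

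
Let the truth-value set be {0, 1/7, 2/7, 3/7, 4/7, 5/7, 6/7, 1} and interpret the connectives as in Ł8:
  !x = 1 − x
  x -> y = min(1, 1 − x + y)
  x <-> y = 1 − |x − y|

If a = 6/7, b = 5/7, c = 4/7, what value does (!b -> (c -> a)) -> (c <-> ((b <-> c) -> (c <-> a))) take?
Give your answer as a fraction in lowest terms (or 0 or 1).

5/7

!b = !5/7 = 2/7
c -> a = 4/7 -> 6/7 = 1
!b -> (c -> a) = 2/7 -> 1 = 1
b <-> c = 5/7 <-> 4/7 = 6/7
c <-> a = 4/7 <-> 6/7 = 5/7
(b <-> c) -> (c <-> a) = 6/7 -> 5/7 = 6/7
c <-> ((b <-> c) -> (c <-> a)) = 4/7 <-> 6/7 = 5/7
(!b -> (c -> a)) -> (c <-> ((b <-> c) -> (c <-> a))) = 1 -> 5/7 = 5/7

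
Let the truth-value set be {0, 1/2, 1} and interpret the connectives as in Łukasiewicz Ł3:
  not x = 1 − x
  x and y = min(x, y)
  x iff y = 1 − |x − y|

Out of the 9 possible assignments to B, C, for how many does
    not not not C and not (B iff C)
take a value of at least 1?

B = 0, C = 0 ↦ 0  <
B = 0, C = 1/2 ↦ 1/2  <
B = 0, C = 1 ↦ 0  <
B = 1/2, C = 0 ↦ 1/2  <
B = 1/2, C = 1/2 ↦ 0  <
B = 1/2, C = 1 ↦ 0  <
B = 1, C = 0 ↦ 1  ≥
B = 1, C = 1/2 ↦ 1/2  <
B = 1, C = 1 ↦ 0  <
So 1 of the 9 assignments meets the threshold.

1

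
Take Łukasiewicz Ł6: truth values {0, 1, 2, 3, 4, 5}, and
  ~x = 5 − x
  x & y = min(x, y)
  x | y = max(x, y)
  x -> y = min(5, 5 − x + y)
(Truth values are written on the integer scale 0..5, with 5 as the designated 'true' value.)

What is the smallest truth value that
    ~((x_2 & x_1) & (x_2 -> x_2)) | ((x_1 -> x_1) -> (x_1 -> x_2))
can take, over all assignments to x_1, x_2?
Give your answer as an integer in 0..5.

Take x_1 = 4, x_2 = 2:
x_2 & x_1 = 2 & 4 = 2
x_2 -> x_2 = 2 -> 2 = 5
(x_2 & x_1) & (x_2 -> x_2) = 2 & 5 = 2
~((x_2 & x_1) & (x_2 -> x_2)) = ~2 = 3
x_1 -> x_1 = 4 -> 4 = 5
x_1 -> x_2 = 4 -> 2 = 3
(x_1 -> x_1) -> (x_1 -> x_2) = 5 -> 3 = 3
~((x_2 & x_1) & (x_2 -> x_2)) | ((x_1 -> x_1) -> (x_1 -> x_2)) = 3 | 3 = 3
No assignment yields a value below 3, so this is the minimum.

3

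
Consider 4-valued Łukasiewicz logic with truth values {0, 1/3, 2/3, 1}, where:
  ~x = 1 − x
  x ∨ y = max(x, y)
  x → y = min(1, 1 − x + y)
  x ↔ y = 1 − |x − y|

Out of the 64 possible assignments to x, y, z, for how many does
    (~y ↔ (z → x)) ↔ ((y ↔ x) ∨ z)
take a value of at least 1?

18

value 1: 18 assignments (counts)
value 2/3: 26 assignments
value 1/3: 14 assignments
value 0: 6 assignments
So 18 of the 64 assignments meet the threshold.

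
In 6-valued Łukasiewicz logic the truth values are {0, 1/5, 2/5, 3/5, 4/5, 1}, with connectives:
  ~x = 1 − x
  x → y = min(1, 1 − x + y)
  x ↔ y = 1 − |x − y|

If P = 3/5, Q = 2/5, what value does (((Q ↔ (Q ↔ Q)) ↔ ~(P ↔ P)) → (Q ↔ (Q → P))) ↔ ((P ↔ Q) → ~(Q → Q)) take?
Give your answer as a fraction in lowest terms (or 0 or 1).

2/5

Q ↔ Q = 2/5 ↔ 2/5 = 1
Q ↔ (Q ↔ Q) = 2/5 ↔ 1 = 2/5
P ↔ P = 3/5 ↔ 3/5 = 1
~(P ↔ P) = ~1 = 0
(Q ↔ (Q ↔ Q)) ↔ ~(P ↔ P) = 2/5 ↔ 0 = 3/5
Q → P = 2/5 → 3/5 = 1
Q ↔ (Q → P) = 2/5 ↔ 1 = 2/5
((Q ↔ (Q ↔ Q)) ↔ ~(P ↔ P)) → (Q ↔ (Q → P)) = 3/5 → 2/5 = 4/5
P ↔ Q = 3/5 ↔ 2/5 = 4/5
Q → Q = 2/5 → 2/5 = 1
~(Q → Q) = ~1 = 0
(P ↔ Q) → ~(Q → Q) = 4/5 → 0 = 1/5
(((Q ↔ (Q ↔ Q)) ↔ ~(P ↔ P)) → (Q ↔ (Q → P))) ↔ ((P ↔ Q) → ~(Q → Q)) = 4/5 ↔ 1/5 = 2/5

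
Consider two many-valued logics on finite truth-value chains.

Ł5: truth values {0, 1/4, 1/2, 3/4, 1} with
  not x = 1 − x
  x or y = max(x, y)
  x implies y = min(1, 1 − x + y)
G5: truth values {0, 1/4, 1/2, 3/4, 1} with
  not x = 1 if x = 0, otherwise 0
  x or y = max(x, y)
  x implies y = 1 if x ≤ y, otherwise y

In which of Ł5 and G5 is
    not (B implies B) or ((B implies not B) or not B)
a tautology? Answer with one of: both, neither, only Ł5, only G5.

neither

In Ł5: at B = 3/4 the value is 1/2 — not a tautology.
In G5: at B = 1/4 the value is 0 — not a tautology.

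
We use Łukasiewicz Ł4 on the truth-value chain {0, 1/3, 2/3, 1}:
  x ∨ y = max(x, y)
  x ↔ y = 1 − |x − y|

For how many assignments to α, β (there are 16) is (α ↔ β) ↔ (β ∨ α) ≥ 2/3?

α = 0, β = 0 ↦ 0  <
α = 0, β = 1/3 ↦ 2/3  ≥
α = 0, β = 2/3 ↦ 2/3  ≥
α = 0, β = 1 ↦ 0  <
α = 1/3, β = 0 ↦ 2/3  ≥
α = 1/3, β = 1/3 ↦ 1/3  <
α = 1/3, β = 2/3 ↦ 1  ≥
α = 1/3, β = 1 ↦ 1/3  <
α = 2/3, β = 0 ↦ 2/3  ≥
α = 2/3, β = 1/3 ↦ 1  ≥
α = 2/3, β = 2/3 ↦ 2/3  ≥
α = 2/3, β = 1 ↦ 2/3  ≥
α = 1, β = 0 ↦ 0  <
α = 1, β = 1/3 ↦ 1/3  <
α = 1, β = 2/3 ↦ 2/3  ≥
α = 1, β = 1 ↦ 1  ≥
So 10 of the 16 assignments meet the threshold.

10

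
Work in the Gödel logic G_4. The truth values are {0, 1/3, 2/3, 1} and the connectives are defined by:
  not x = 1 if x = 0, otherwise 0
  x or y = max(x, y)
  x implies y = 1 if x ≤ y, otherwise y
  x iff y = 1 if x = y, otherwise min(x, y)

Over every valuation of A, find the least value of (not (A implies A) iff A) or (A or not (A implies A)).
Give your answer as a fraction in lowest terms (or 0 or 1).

1/3

Take A = 1/3:
A implies A = 1/3 implies 1/3 = 1
not (A implies A) = not 1 = 0
not (A implies A) iff A = 0 iff 1/3 = 0
A implies A = 1/3 implies 1/3 = 1
not (A implies A) = not 1 = 0
A or not (A implies A) = 1/3 or 0 = 1/3
(not (A implies A) iff A) or (A or not (A implies A)) = 0 or 1/3 = 1/3
No assignment yields a value below 1/3, so this is the minimum.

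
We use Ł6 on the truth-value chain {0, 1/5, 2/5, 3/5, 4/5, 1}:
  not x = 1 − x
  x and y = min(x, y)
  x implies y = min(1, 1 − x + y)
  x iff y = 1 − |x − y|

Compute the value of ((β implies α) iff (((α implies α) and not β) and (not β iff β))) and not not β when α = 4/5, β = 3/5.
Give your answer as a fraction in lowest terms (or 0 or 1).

2/5

β implies α = 3/5 implies 4/5 = 1
α implies α = 4/5 implies 4/5 = 1
not β = not 3/5 = 2/5
(α implies α) and not β = 1 and 2/5 = 2/5
not β = not 3/5 = 2/5
not β iff β = 2/5 iff 3/5 = 4/5
((α implies α) and not β) and (not β iff β) = 2/5 and 4/5 = 2/5
(β implies α) iff (((α implies α) and not β) and (not β iff β)) = 1 iff 2/5 = 2/5
not β = not 3/5 = 2/5
not not β = not 2/5 = 3/5
((β implies α) iff (((α implies α) and not β) and (not β iff β))) and not not β = 2/5 and 3/5 = 2/5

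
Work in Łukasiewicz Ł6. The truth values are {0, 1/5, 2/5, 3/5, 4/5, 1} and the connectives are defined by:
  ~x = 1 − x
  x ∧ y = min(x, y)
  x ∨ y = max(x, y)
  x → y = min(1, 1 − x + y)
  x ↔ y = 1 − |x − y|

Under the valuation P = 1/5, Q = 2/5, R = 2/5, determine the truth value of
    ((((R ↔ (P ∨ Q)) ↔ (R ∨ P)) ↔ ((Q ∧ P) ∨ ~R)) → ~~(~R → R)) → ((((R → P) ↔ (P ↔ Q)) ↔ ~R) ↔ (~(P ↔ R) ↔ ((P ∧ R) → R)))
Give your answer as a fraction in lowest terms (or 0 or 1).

3/5

P ∨ Q = 1/5 ∨ 2/5 = 2/5
R ↔ (P ∨ Q) = 2/5 ↔ 2/5 = 1
R ∨ P = 2/5 ∨ 1/5 = 2/5
(R ↔ (P ∨ Q)) ↔ (R ∨ P) = 1 ↔ 2/5 = 2/5
Q ∧ P = 2/5 ∧ 1/5 = 1/5
~R = ~2/5 = 3/5
(Q ∧ P) ∨ ~R = 1/5 ∨ 3/5 = 3/5
((R ↔ (P ∨ Q)) ↔ (R ∨ P)) ↔ ((Q ∧ P) ∨ ~R) = 2/5 ↔ 3/5 = 4/5
~R = ~2/5 = 3/5
~R → R = 3/5 → 2/5 = 4/5
~(~R → R) = ~4/5 = 1/5
~~(~R → R) = ~1/5 = 4/5
(((R ↔ (P ∨ Q)) ↔ (R ∨ P)) ↔ ((Q ∧ P) ∨ ~R)) → ~~(~R → R) = 4/5 → 4/5 = 1
R → P = 2/5 → 1/5 = 4/5
P ↔ Q = 1/5 ↔ 2/5 = 4/5
(R → P) ↔ (P ↔ Q) = 4/5 ↔ 4/5 = 1
~R = ~2/5 = 3/5
((R → P) ↔ (P ↔ Q)) ↔ ~R = 1 ↔ 3/5 = 3/5
P ↔ R = 1/5 ↔ 2/5 = 4/5
~(P ↔ R) = ~4/5 = 1/5
P ∧ R = 1/5 ∧ 2/5 = 1/5
(P ∧ R) → R = 1/5 → 2/5 = 1
~(P ↔ R) ↔ ((P ∧ R) → R) = 1/5 ↔ 1 = 1/5
(((R → P) ↔ (P ↔ Q)) ↔ ~R) ↔ (~(P ↔ R) ↔ ((P ∧ R) → R)) = 3/5 ↔ 1/5 = 3/5
((((R ↔ (P ∨ Q)) ↔ (R ∨ P)) ↔ ((Q ∧ P) ∨ ~R)) → ~~(~R → R)) → ((((R → P) ↔ (P ↔ Q)) ↔ ~R) ↔ (~(P ↔ R) ↔ ((P ∧ R) → R))) = 1 → 3/5 = 3/5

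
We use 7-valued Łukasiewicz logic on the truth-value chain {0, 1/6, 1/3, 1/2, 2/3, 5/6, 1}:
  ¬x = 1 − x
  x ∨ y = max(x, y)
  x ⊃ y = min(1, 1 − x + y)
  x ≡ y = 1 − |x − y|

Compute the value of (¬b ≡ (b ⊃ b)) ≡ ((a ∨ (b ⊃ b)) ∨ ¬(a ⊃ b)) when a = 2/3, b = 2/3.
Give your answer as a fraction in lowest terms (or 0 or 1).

¬b = ¬2/3 = 1/3
b ⊃ b = 2/3 ⊃ 2/3 = 1
¬b ≡ (b ⊃ b) = 1/3 ≡ 1 = 1/3
b ⊃ b = 2/3 ⊃ 2/3 = 1
a ∨ (b ⊃ b) = 2/3 ∨ 1 = 1
a ⊃ b = 2/3 ⊃ 2/3 = 1
¬(a ⊃ b) = ¬1 = 0
(a ∨ (b ⊃ b)) ∨ ¬(a ⊃ b) = 1 ∨ 0 = 1
(¬b ≡ (b ⊃ b)) ≡ ((a ∨ (b ⊃ b)) ∨ ¬(a ⊃ b)) = 1/3 ≡ 1 = 1/3

1/3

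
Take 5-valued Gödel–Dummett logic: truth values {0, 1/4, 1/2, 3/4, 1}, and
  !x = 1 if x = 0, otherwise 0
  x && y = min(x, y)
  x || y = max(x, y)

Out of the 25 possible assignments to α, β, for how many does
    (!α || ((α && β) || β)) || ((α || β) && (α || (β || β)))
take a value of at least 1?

13

value 1: 13 assignments (counts)
value 3/4: 6 assignments
value 1/2: 4 assignments
value 1/4: 2 assignments
So 13 of the 25 assignments meet the threshold.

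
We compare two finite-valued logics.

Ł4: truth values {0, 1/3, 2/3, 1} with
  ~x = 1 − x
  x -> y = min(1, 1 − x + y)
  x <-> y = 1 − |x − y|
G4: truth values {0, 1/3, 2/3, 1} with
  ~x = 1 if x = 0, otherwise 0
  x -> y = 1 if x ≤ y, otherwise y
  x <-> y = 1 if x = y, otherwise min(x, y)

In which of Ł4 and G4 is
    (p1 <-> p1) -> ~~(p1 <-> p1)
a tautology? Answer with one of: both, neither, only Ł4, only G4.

both

In Ł4: every assignment gives 1 — tautology.
In G4: every assignment gives 1 — tautology.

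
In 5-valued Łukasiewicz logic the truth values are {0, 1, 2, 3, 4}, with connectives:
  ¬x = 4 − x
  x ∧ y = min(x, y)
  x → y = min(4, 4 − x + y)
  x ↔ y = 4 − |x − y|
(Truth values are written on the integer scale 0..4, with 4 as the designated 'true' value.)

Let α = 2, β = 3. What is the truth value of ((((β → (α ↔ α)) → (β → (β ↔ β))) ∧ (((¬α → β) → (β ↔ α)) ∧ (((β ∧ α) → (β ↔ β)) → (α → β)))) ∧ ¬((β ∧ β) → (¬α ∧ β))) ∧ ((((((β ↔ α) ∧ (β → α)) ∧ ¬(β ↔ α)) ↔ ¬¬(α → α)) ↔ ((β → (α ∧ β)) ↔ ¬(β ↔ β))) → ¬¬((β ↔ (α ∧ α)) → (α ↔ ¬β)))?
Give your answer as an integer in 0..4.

1

α ↔ α = 2 ↔ 2 = 4
β → (α ↔ α) = 3 → 4 = 4
β ↔ β = 3 ↔ 3 = 4
β → (β ↔ β) = 3 → 4 = 4
(β → (α ↔ α)) → (β → (β ↔ β)) = 4 → 4 = 4
¬α = ¬2 = 2
¬α → β = 2 → 3 = 4
β ↔ α = 3 ↔ 2 = 3
(¬α → β) → (β ↔ α) = 4 → 3 = 3
β ∧ α = 3 ∧ 2 = 2
β ↔ β = 3 ↔ 3 = 4
(β ∧ α) → (β ↔ β) = 2 → 4 = 4
α → β = 2 → 3 = 4
((β ∧ α) → (β ↔ β)) → (α → β) = 4 → 4 = 4
((¬α → β) → (β ↔ α)) ∧ (((β ∧ α) → (β ↔ β)) → (α → β)) = 3 ∧ 4 = 3
((β → (α ↔ α)) → (β → (β ↔ β))) ∧ (((¬α → β) → (β ↔ α)) ∧ (((β ∧ α) → (β ↔ β)) → (α → β))) = 4 ∧ 3 = 3
β ∧ β = 3 ∧ 3 = 3
¬α = ¬2 = 2
¬α ∧ β = 2 ∧ 3 = 2
(β ∧ β) → (¬α ∧ β) = 3 → 2 = 3
¬((β ∧ β) → (¬α ∧ β)) = ¬3 = 1
(((β → (α ↔ α)) → (β → (β ↔ β))) ∧ (((¬α → β) → (β ↔ α)) ∧ (((β ∧ α) → (β ↔ β)) → (α → β)))) ∧ ¬((β ∧ β) → (¬α ∧ β)) = 3 ∧ 1 = 1
β ↔ α = 3 ↔ 2 = 3
β → α = 3 → 2 = 3
(β ↔ α) ∧ (β → α) = 3 ∧ 3 = 3
β ↔ α = 3 ↔ 2 = 3
¬(β ↔ α) = ¬3 = 1
((β ↔ α) ∧ (β → α)) ∧ ¬(β ↔ α) = 3 ∧ 1 = 1
α → α = 2 → 2 = 4
¬(α → α) = ¬4 = 0
¬¬(α → α) = ¬0 = 4
(((β ↔ α) ∧ (β → α)) ∧ ¬(β ↔ α)) ↔ ¬¬(α → α) = 1 ↔ 4 = 1
α ∧ β = 2 ∧ 3 = 2
β → (α ∧ β) = 3 → 2 = 3
β ↔ β = 3 ↔ 3 = 4
¬(β ↔ β) = ¬4 = 0
(β → (α ∧ β)) ↔ ¬(β ↔ β) = 3 ↔ 0 = 1
((((β ↔ α) ∧ (β → α)) ∧ ¬(β ↔ α)) ↔ ¬¬(α → α)) ↔ ((β → (α ∧ β)) ↔ ¬(β ↔ β)) = 1 ↔ 1 = 4
α ∧ α = 2 ∧ 2 = 2
β ↔ (α ∧ α) = 3 ↔ 2 = 3
¬β = ¬3 = 1
α ↔ ¬β = 2 ↔ 1 = 3
(β ↔ (α ∧ α)) → (α ↔ ¬β) = 3 → 3 = 4
¬((β ↔ (α ∧ α)) → (α ↔ ¬β)) = ¬4 = 0
¬¬((β ↔ (α ∧ α)) → (α ↔ ¬β)) = ¬0 = 4
(((((β ↔ α) ∧ (β → α)) ∧ ¬(β ↔ α)) ↔ ¬¬(α → α)) ↔ ((β → (α ∧ β)) ↔ ¬(β ↔ β))) → ¬¬((β ↔ (α ∧ α)) → (α ↔ ¬β)) = 4 → 4 = 4
((((β → (α ↔ α)) → (β → (β ↔ β))) ∧ (((¬α → β) → (β ↔ α)) ∧ (((β ∧ α) → (β ↔ β)) → (α → β)))) ∧ ¬((β ∧ β) → (¬α ∧ β))) ∧ ((((((β ↔ α) ∧ (β → α)) ∧ ¬(β ↔ α)) ↔ ¬¬(α → α)) ↔ ((β → (α ∧ β)) ↔ ¬(β ↔ β))) → ¬¬((β ↔ (α ∧ α)) → (α ↔ ¬β))) = 1 ∧ 4 = 1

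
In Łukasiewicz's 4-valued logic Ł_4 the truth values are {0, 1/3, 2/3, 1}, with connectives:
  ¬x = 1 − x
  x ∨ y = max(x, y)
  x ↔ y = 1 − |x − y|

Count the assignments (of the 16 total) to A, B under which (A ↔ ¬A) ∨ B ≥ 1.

A = 0, B = 0 ↦ 0  <
A = 0, B = 1/3 ↦ 1/3  <
A = 0, B = 2/3 ↦ 2/3  <
A = 0, B = 1 ↦ 1  ≥
A = 1/3, B = 0 ↦ 2/3  <
A = 1/3, B = 1/3 ↦ 2/3  <
A = 1/3, B = 2/3 ↦ 2/3  <
A = 1/3, B = 1 ↦ 1  ≥
A = 2/3, B = 0 ↦ 2/3  <
A = 2/3, B = 1/3 ↦ 2/3  <
A = 2/3, B = 2/3 ↦ 2/3  <
A = 2/3, B = 1 ↦ 1  ≥
A = 1, B = 0 ↦ 0  <
A = 1, B = 1/3 ↦ 1/3  <
A = 1, B = 2/3 ↦ 2/3  <
A = 1, B = 1 ↦ 1  ≥
So 4 of the 16 assignments meet the threshold.

4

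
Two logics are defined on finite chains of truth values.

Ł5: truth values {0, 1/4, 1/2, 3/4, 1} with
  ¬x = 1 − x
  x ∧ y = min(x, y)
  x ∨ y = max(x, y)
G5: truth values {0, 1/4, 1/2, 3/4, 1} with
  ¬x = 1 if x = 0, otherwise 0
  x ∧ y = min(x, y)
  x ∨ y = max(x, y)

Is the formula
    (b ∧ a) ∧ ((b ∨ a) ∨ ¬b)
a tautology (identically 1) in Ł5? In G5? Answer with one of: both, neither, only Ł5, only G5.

In Ł5: at a = 0, b = 0 the value is 0 — not a tautology.
In G5: at a = 0, b = 0 the value is 0 — not a tautology.

neither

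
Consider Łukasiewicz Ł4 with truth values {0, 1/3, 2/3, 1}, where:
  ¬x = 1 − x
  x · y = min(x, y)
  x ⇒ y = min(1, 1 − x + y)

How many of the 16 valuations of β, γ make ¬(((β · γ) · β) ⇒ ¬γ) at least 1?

β = 0, γ = 0 ↦ 0  <
β = 0, γ = 1/3 ↦ 0  <
β = 0, γ = 2/3 ↦ 0  <
β = 0, γ = 1 ↦ 0  <
β = 1/3, γ = 0 ↦ 0  <
β = 1/3, γ = 1/3 ↦ 0  <
β = 1/3, γ = 2/3 ↦ 0  <
β = 1/3, γ = 1 ↦ 1/3  <
β = 2/3, γ = 0 ↦ 0  <
β = 2/3, γ = 1/3 ↦ 0  <
β = 2/3, γ = 2/3 ↦ 1/3  <
β = 2/3, γ = 1 ↦ 2/3  <
β = 1, γ = 0 ↦ 0  <
β = 1, γ = 1/3 ↦ 0  <
β = 1, γ = 2/3 ↦ 1/3  <
β = 1, γ = 1 ↦ 1  ≥
So 1 of the 16 assignments meets the threshold.

1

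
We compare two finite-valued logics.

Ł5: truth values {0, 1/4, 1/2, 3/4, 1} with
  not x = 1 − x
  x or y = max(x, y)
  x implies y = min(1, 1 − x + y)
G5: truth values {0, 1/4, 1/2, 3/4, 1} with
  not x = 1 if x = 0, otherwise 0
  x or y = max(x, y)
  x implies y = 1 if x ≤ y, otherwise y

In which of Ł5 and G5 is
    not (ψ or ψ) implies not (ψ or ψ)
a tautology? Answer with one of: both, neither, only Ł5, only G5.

In Ł5: every assignment gives 1 — tautology.
In G5: every assignment gives 1 — tautology.

both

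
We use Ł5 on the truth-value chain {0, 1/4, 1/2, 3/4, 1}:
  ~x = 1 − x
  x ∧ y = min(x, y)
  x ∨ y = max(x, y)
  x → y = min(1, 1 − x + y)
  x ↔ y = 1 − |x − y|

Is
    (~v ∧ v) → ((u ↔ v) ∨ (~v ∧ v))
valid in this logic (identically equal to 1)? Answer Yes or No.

At u = 1, v = 3/4, for instance:
~v = ~3/4 = 1/4
~v ∧ v = 1/4 ∧ 3/4 = 1/4
u ↔ v = 1 ↔ 3/4 = 3/4
(u ↔ v) ∨ (~v ∧ v) = 3/4 ∨ 1/4 = 3/4
(~v ∧ v) → ((u ↔ v) ∨ (~v ∧ v)) = 1/4 → 3/4 = 1
and checking the remaining 24 assignments likewise gives ≥ 1 in every case.

Yes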